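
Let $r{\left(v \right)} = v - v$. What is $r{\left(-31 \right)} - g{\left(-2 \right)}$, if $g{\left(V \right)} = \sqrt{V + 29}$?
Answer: $- 3 \sqrt{3} \approx -5.1962$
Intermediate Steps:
$g{\left(V \right)} = \sqrt{29 + V}$
$r{\left(v \right)} = 0$
$r{\left(-31 \right)} - g{\left(-2 \right)} = 0 - \sqrt{29 - 2} = 0 - \sqrt{27} = 0 - 3 \sqrt{3} = - 3 \sqrt{3}$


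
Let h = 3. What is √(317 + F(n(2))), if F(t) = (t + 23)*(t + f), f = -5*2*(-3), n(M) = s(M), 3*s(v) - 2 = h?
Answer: √9883/3 ≈ 33.138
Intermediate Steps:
s(v) = 5/3 (s(v) = ⅔ + (⅓)*3 = ⅔ + 1 = 5/3)
n(M) = 5/3
f = 30 (f = -10*(-3) = 30)
F(t) = (23 + t)*(30 + t) (F(t) = (t + 23)*(t + 30) = (23 + t)*(30 + t))
√(317 + F(n(2))) = √(317 + (690 + (5/3)² + 53*(5/3))) = √(317 + (690 + 25/9 + 265/3)) = √(317 + 7030/9) = √(9883/9) = √9883/3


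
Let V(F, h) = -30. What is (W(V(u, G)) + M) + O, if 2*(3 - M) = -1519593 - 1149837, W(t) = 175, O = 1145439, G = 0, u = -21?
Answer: 2480332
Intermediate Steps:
M = 1334718 (M = 3 - (-1519593 - 1149837)/2 = 3 - ½*(-2669430) = 3 + 1334715 = 1334718)
(W(V(u, G)) + M) + O = (175 + 1334718) + 1145439 = 1334893 + 1145439 = 2480332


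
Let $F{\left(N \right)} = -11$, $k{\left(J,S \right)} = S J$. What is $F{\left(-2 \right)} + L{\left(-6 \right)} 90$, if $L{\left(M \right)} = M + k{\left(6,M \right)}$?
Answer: $-3791$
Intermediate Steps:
$k{\left(J,S \right)} = J S$
$L{\left(M \right)} = 7 M$ ($L{\left(M \right)} = M + 6 M = 7 M$)
$F{\left(-2 \right)} + L{\left(-6 \right)} 90 = -11 + 7 \left(-6\right) 90 = -11 - 3780 = -3791$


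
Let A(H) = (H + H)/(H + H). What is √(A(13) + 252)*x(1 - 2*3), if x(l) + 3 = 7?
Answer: 4*√253 ≈ 63.624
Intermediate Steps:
x(l) = 4 (x(l) = -3 + 7 = 4)
A(H) = 1 (A(H) = (2*H)/((2*H)) = (2*H)*(1/(2*H)) = 1)
√(A(13) + 252)*x(1 - 2*3) = √(1 + 252)*4 = √253*4 = 4*√253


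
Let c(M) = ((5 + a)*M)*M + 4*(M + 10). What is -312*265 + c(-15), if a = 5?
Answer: -80450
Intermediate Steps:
c(M) = 40 + 4*M + 10*M² (c(M) = ((5 + 5)*M)*M + 4*(M + 10) = (10*M)*M + 4*(10 + M) = 10*M² + (40 + 4*M) = 40 + 4*M + 10*M²)
-312*265 + c(-15) = -312*265 + (40 + 4*(-15) + 10*(-15)²) = -82680 + (40 - 60 + 10*225) = -82680 + (40 - 60 + 2250) = -82680 + 2230 = -80450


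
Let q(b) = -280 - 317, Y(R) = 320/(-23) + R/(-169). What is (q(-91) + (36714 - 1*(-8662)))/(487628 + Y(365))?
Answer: 174055973/1895347561 ≈ 0.091833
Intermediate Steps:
Y(R) = -320/23 - R/169 (Y(R) = 320*(-1/23) + R*(-1/169) = -320/23 - R/169)
q(b) = -597
(q(-91) + (36714 - 1*(-8662)))/(487628 + Y(365)) = (-597 + (36714 - 1*(-8662)))/(487628 + (-320/23 - 1/169*365)) = (-597 + (36714 + 8662))/(487628 + (-320/23 - 365/169)) = (-597 + 45376)/(487628 - 62475/3887) = 44779/(1895347561/3887) = 44779*(3887/1895347561) = 174055973/1895347561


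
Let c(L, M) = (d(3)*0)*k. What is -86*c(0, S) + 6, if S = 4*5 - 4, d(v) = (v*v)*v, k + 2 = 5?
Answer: 6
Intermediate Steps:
k = 3 (k = -2 + 5 = 3)
d(v) = v³ (d(v) = v²*v = v³)
S = 16 (S = 20 - 4 = 16)
c(L, M) = 0 (c(L, M) = (3³*0)*3 = (27*0)*3 = 0*3 = 0)
-86*c(0, S) + 6 = -86*0 + 6 = 0 + 6 = 6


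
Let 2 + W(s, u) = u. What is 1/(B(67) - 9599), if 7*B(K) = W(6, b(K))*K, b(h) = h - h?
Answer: -7/67327 ≈ -0.00010397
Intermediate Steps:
b(h) = 0
W(s, u) = -2 + u
B(K) = -2*K/7 (B(K) = ((-2 + 0)*K)/7 = (-2*K)/7 = -2*K/7)
1/(B(67) - 9599) = 1/(-2/7*67 - 9599) = 1/(-134/7 - 9599) = 1/(-67327/7) = -7/67327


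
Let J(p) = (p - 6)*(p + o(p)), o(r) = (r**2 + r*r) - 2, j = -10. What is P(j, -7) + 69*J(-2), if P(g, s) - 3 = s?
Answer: -2212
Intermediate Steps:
P(g, s) = 3 + s
o(r) = -2 + 2*r**2 (o(r) = (r**2 + r**2) - 2 = 2*r**2 - 2 = -2 + 2*r**2)
J(p) = (-6 + p)*(-2 + p + 2*p**2) (J(p) = (p - 6)*(p + (-2 + 2*p**2)) = (-6 + p)*(-2 + p + 2*p**2))
P(j, -7) + 69*J(-2) = (3 - 7) + 69*(12 - 11*(-2)**2 - 8*(-2) + 2*(-2)**3) = -4 + 69*(12 - 11*4 + 16 + 2*(-8)) = -4 + 69*(12 - 44 + 16 - 16) = -4 + 69*(-32) = -4 - 2208 = -2212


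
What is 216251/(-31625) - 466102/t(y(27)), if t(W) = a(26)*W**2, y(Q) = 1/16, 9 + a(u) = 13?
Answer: -943390664251/31625 ≈ -2.9831e+7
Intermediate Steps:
a(u) = 4 (a(u) = -9 + 13 = 4)
y(Q) = 1/16
t(W) = 4*W**2
216251/(-31625) - 466102/t(y(27)) = 216251/(-31625) - 466102/(4*(1/16)**2) = 216251*(-1/31625) - 466102/(4*(1/256)) = -216251/31625 - 466102/1/64 = -216251/31625 - 466102*64 = -216251/31625 - 29830528 = -943390664251/31625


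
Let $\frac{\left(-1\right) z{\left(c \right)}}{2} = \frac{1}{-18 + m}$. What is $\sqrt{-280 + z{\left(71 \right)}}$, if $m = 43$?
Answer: $\frac{3 i \sqrt{778}}{5} \approx 16.736 i$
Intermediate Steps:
$z{\left(c \right)} = - \frac{2}{25}$ ($z{\left(c \right)} = - \frac{2}{-18 + 43} = - \frac{2}{25}$)
$\sqrt{-280 + z{\left(71 \right)}} = \sqrt{-280 - \frac{2}{25}} = \sqrt{- \frac{7002}{25}} = \frac{3 i \sqrt{778}}{5}$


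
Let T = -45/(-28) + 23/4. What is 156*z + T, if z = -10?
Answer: -21737/14 ≈ -1552.6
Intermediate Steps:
T = 103/14 (T = -45*(-1/28) + 23*(1/4) = 45/28 + 23/4 = 103/14 ≈ 7.3571)
156*z + T = 156*(-10) + 103/14 = -1560 + 103/14 = -21737/14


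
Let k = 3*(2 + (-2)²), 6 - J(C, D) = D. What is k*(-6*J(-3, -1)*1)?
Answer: -756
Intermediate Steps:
J(C, D) = 6 - D
k = 18 (k = 3*(2 + 4) = 3*6 = 18)
k*(-6*J(-3, -1)*1) = 18*(-6*(6 - 1*(-1))*1) = 18*(-6*(6 + 1)*1) = 18*(-6*7*1) = 18*(-42*1) = 18*(-42) = -756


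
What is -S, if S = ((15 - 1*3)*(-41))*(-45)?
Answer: -22140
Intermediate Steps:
S = 22140 (S = ((15 - 3)*(-41))*(-45) = (12*(-41))*(-45) = -492*(-45) = 22140)
-S = -1*22140 = -22140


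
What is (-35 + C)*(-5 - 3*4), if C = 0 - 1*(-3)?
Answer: 544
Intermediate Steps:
C = 3 (C = 0 + 3 = 3)
(-35 + C)*(-5 - 3*4) = (-35 + 3)*(-5 - 3*4) = -32*(-5 - 12) = -32*(-17) = 544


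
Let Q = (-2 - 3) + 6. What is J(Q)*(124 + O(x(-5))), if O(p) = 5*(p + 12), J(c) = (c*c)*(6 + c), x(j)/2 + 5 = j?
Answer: 588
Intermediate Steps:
x(j) = -10 + 2*j
Q = 1 (Q = -5 + 6 = 1)
J(c) = c²*(6 + c)
O(p) = 60 + 5*p (O(p) = 5*(12 + p) = 60 + 5*p)
J(Q)*(124 + O(x(-5))) = (1²*(6 + 1))*(124 + (60 + 5*(-10 + 2*(-5)))) = (1*7)*(124 + (60 + 5*(-10 - 10))) = 7*(124 + (60 + 5*(-20))) = 7*(124 + (60 - 100)) = 7*(124 - 40) = 7*84 = 588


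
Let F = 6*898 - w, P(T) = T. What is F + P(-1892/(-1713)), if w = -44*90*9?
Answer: 70282856/1713 ≈ 41029.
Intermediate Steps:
w = -35640 (w = -3960*9 = -35640)
F = 41028 (F = 6*898 - 1*(-35640) = 5388 + 35640 = 41028)
F + P(-1892/(-1713)) = 41028 - 1892/(-1713) = 41028 - 1892*(-1/1713) = 41028 + 1892/1713 = 70282856/1713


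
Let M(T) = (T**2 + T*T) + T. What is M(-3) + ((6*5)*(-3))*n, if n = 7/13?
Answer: -435/13 ≈ -33.462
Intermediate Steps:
n = 7/13 (n = 7*(1/13) = 7/13 ≈ 0.53846)
M(T) = T + 2*T**2 (M(T) = (T**2 + T**2) + T = 2*T**2 + T = T + 2*T**2)
M(-3) + ((6*5)*(-3))*n = -3*(1 + 2*(-3)) + ((6*5)*(-3))*(7/13) = -3*(1 - 6) + (30*(-3))*(7/13) = -3*(-5) - 90*7/13 = 15 - 630/13 = -435/13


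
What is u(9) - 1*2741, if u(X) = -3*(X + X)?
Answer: -2795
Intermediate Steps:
u(X) = -6*X
u(9) - 1*2741 = -6*9 - 1*2741 = -54 - 2741 = -2795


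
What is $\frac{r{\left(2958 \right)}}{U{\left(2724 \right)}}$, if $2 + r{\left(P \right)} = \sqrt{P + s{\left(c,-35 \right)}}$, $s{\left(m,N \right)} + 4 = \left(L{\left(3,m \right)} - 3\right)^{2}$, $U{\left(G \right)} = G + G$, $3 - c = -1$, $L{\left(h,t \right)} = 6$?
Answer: $- \frac{1}{2724} + \frac{\sqrt{2963}}{5448} \approx 0.0096243$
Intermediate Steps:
$c = 4$ ($c = 3 - -1 = 3 + 1 = 4$)
$U{\left(G \right)} = 2 G$
$s{\left(m,N \right)} = 5$ ($s{\left(m,N \right)} = -4 + \left(6 - 3\right)^{2} = -4 + 3^{2} = -4 + 9 = 5$)
$r{\left(P \right)} = -2 + \sqrt{5 + P}$ ($r{\left(P \right)} = -2 + \sqrt{P + 5} = -2 + \sqrt{5 + P}$)
$\frac{r{\left(2958 \right)}}{U{\left(2724 \right)}} = \frac{-2 + \sqrt{5 + 2958}}{2 \cdot 2724} = \frac{-2 + \sqrt{2963}}{5448} = \left(-2 + \sqrt{2963}\right) \frac{1}{5448} = - \frac{1}{2724} + \frac{\sqrt{2963}}{5448}$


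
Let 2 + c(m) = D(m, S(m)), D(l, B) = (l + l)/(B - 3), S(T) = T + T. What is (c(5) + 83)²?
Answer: 332929/49 ≈ 6794.5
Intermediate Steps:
S(T) = 2*T
D(l, B) = 2*l/(-3 + B) (D(l, B) = (2*l)/(-3 + B) = 2*l/(-3 + B))
c(m) = -2 + 2*m/(-3 + 2*m)
(c(5) + 83)² = (2*(3 - 1*5)/(-3 + 2*5) + 83)² = (2*(3 - 5)/(-3 + 10) + 83)² = (2*(-2)/7 + 83)² = (2*(⅐)*(-2) + 83)² = (-4/7 + 83)² = (577/7)² = 332929/49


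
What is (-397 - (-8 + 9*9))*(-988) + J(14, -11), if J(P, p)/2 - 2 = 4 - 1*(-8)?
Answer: 464388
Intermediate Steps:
J(P, p) = 28 (J(P, p) = 4 + 2*(4 - 1*(-8)) = 4 + 2*(4 + 8) = 4 + 2*12 = 4 + 24 = 28)
(-397 - (-8 + 9*9))*(-988) + J(14, -11) = (-397 - (-8 + 9*9))*(-988) + 28 = (-397 - (-8 + 81))*(-988) + 28 = (-397 - 1*73)*(-988) + 28 = (-397 - 73)*(-988) + 28 = -470*(-988) + 28 = 464360 + 28 = 464388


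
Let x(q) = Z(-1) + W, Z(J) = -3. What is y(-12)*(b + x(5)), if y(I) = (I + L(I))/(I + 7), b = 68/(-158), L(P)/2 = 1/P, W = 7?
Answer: 3431/395 ≈ 8.6861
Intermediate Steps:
L(P) = 2/P
b = -34/79 (b = 68*(-1/158) = -34/79 ≈ -0.43038)
y(I) = (I + 2/I)/(7 + I) (y(I) = (I + 2/I)/(I + 7) = (I + 2/I)/(7 + I))
x(q) = 4 (x(q) = -3 + 7 = 4)
y(-12)*(b + x(5)) = ((2 + (-12)**2)/((-12)*(7 - 12)))*(-34/79 + 4) = -1/12*(2 + 144)/(-5)*(282/79) = -1/12*(-1/5)*146*(282/79) = (73/30)*(282/79) = 3431/395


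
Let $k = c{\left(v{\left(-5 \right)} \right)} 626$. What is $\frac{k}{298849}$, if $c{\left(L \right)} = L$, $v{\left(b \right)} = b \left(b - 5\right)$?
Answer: $\frac{31300}{298849} \approx 0.10474$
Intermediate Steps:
$v{\left(b \right)} = b \left(-5 + b\right)$
$k = 31300$ ($k = - 5 \left(-5 - 5\right) 626 = \left(-5\right) \left(-10\right) 626 = 50 \cdot 626 = 31300$)
$\frac{k}{298849} = \frac{31300}{298849}$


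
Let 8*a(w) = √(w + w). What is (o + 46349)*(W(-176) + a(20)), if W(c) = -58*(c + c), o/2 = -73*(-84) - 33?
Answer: 1195295552 + 58547*√10/4 ≈ 1.1953e+9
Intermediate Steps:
a(w) = √2*√w/8 (a(w) = √(w + w)/8 = √(2*w)/8 = (√2*√w)/8 = √2*√w/8)
o = 12198 (o = 2*(-73*(-84) - 33) = 2*(6132 - 33) = 2*6099 = 12198)
W(c) = -116*c
(o + 46349)*(W(-176) + a(20)) = (12198 + 46349)*(-116*(-176) + √2*√20/8) = 58547*(20416 + √2*(2*√5)/8) = 58547*(20416 + √10/4) = 1195295552 + 58547*√10/4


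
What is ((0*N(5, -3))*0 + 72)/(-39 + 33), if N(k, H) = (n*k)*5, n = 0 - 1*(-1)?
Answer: -12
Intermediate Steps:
n = 1 (n = 0 + 1 = 1)
N(k, H) = 5*k (N(k, H) = (1*k)*5 = k*5 = 5*k)
((0*N(5, -3))*0 + 72)/(-39 + 33) = ((0*(5*5))*0 + 72)/(-39 + 33) = ((0*25)*0 + 72)/(-6) = -(0*0 + 72)/6 = -(0 + 72)/6 = -1/6*72 = -12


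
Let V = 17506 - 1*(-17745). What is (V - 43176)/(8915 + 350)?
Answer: -1585/1853 ≈ -0.85537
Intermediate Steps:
V = 35251 (V = 17506 + 17745 = 35251)
(V - 43176)/(8915 + 350) = (35251 - 43176)/(8915 + 350) = -7925/9265 = -7925*1/9265 = -1585/1853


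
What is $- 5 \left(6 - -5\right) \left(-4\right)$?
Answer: $220$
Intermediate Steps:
$- 5 \left(6 - -5\right) \left(-4\right) = - 5 \left(6 + 5\right) \left(-4\right) = \left(-5\right) 11 \left(-4\right) = \left(-55\right) \left(-4\right) = 220$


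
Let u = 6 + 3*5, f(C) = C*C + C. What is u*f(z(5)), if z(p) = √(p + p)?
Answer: 210 + 21*√10 ≈ 276.41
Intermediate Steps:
z(p) = √2*√p (z(p) = √(2*p) = √2*√p)
f(C) = C + C² (f(C) = C² + C = C + C²)
u = 21 (u = 6 + 15 = 21)
u*f(z(5)) = 21*((√2*√5)*(1 + √2*√5)) = 21*(√10*(1 + √10)) = 21*√10*(1 + √10)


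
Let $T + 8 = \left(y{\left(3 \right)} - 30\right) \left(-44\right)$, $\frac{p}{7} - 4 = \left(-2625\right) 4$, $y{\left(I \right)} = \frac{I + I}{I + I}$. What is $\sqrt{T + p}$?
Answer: $2 i \sqrt{18051} \approx 268.71 i$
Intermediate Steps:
$y{\left(I \right)} = 1$ ($y{\left(I \right)} = \frac{2 I}{2 I} = 2 I \frac{1}{2 I} = 1$)
$p = -73472$ ($p = 28 + 7 \left(\left(-2625\right) 4\right) = 28 + 7 \left(-10500\right) = 28 - 73500 = -73472$)
$T = 1268$ ($T = -8 + \left(1 - 30\right) \left(-44\right) = -8 - -1276 = -8 + 1276 = 1268$)
$\sqrt{T + p} = \sqrt{1268 - 73472} = \sqrt{-72204} = 2 i \sqrt{18051}$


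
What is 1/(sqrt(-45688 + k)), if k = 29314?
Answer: -I*sqrt(16374)/16374 ≈ -0.0078149*I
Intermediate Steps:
1/(sqrt(-45688 + k)) = 1/(sqrt(-45688 + 29314)) = 1/(sqrt(-16374)) = 1/(I*sqrt(16374)) = -I*sqrt(16374)/16374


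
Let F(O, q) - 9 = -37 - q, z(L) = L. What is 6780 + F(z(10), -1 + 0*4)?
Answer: 6753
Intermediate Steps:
F(O, q) = -28 - q (F(O, q) = 9 + (-37 - q) = -28 - q)
6780 + F(z(10), -1 + 0*4) = 6780 + (-28 - (-1 + 0*4)) = 6780 + (-28 - (-1 + 0)) = 6780 + (-28 - 1*(-1)) = 6780 + (-28 + 1) = 6780 - 27 = 6753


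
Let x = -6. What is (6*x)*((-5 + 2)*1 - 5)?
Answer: 288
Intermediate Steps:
(6*x)*((-5 + 2)*1 - 5) = (6*(-6))*((-5 + 2)*1 - 5) = -36*(-3*1 - 5) = -36*(-3 - 5) = -36*(-8) = 288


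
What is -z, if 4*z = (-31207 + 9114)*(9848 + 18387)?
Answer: 623795855/4 ≈ 1.5595e+8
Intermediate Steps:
z = -623795855/4 (z = ((-31207 + 9114)*(9848 + 18387))/4 = (-22093*28235)/4 = (1/4)*(-623795855) = -623795855/4 ≈ -1.5595e+8)
-z = -1*(-623795855/4) = 623795855/4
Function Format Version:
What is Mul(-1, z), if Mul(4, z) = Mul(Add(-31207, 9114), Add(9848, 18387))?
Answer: Rational(623795855, 4) ≈ 1.5595e+8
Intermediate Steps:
z = Rational(-623795855, 4) (z = Mul(Rational(1, 4), Mul(Add(-31207, 9114), Add(9848, 18387))) = Mul(Rational(1, 4), Mul(-22093, 28235)) = Mul(Rational(1, 4), -623795855) = Rational(-623795855, 4) ≈ -1.5595e+8)
Mul(-1, z) = Mul(-1, Rational(-623795855, 4)) = Rational(623795855, 4)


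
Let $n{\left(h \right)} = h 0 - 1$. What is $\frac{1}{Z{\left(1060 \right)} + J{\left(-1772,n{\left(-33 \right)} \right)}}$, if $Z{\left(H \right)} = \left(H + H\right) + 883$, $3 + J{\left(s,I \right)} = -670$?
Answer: $\frac{1}{2330} \approx 0.00042918$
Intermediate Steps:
$n{\left(h \right)} = -1$ ($n{\left(h \right)} = 0 - 1 = -1$)
$J{\left(s,I \right)} = -673$ ($J{\left(s,I \right)} = -3 - 670 = -673$)
$Z{\left(H \right)} = 883 + 2 H$ ($Z{\left(H \right)} = 2 H + 883 = 883 + 2 H$)
$\frac{1}{Z{\left(1060 \right)} + J{\left(-1772,n{\left(-33 \right)} \right)}} = \frac{1}{\left(883 + 2 \cdot 1060\right) - 673} = \frac{1}{\left(883 + 2120\right) - 673} = \frac{1}{3003 - 673} = \frac{1}{2330}$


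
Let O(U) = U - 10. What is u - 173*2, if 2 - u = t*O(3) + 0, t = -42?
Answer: -638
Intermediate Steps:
O(U) = -10 + U
u = -292 (u = 2 - (-42*(-10 + 3) + 0) = 2 - (-42*(-7) + 0) = 2 - (294 + 0) = 2 - 1*294 = 2 - 294 = -292)
u - 173*2 = -292 - 173*2 = -292 - 346 = -638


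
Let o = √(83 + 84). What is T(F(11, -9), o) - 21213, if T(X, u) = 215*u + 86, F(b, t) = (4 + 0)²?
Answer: -21127 + 215*√167 ≈ -18349.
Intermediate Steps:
F(b, t) = 16 (F(b, t) = 4² = 16)
o = √167 ≈ 12.923
T(X, u) = 86 + 215*u
T(F(11, -9), o) - 21213 = (86 + 215*√167) - 21213 = -21127 + 215*√167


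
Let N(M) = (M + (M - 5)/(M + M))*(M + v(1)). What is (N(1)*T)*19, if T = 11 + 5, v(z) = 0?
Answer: -304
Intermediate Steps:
N(M) = M*(M + (-5 + M)/(2*M)) (N(M) = (M + (M - 5)/(M + M))*(M + 0) = (M + (-5 + M)/((2*M)))*M = (M + (-5 + M)*(1/(2*M)))*M = (M + (-5 + M)/(2*M))*M = M*(M + (-5 + M)/(2*M)))
T = 16
(N(1)*T)*19 = ((-5/2 + 1**2 + (1/2)*1)*16)*19 = ((-5/2 + 1 + 1/2)*16)*19 = -1*16*19 = -16*19 = -304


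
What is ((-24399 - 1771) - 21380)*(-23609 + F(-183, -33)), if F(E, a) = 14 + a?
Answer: 1123511400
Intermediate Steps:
((-24399 - 1771) - 21380)*(-23609 + F(-183, -33)) = ((-24399 - 1771) - 21380)*(-23609 + (14 - 33)) = (-26170 - 21380)*(-23609 - 19) = -47550*(-23628) = 1123511400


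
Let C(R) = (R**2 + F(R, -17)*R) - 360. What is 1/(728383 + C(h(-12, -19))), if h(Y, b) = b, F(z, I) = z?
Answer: 1/728745 ≈ 1.3722e-6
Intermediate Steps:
C(R) = -360 + 2*R**2 (C(R) = (R**2 + R*R) - 360 = (R**2 + R**2) - 360 = 2*R**2 - 360 = -360 + 2*R**2)
1/(728383 + C(h(-12, -19))) = 1/(728383 + (-360 + 2*(-19)**2)) = 1/(728383 + (-360 + 2*361)) = 1/(728383 + (-360 + 722)) = 1/(728383 + 362) = 1/728745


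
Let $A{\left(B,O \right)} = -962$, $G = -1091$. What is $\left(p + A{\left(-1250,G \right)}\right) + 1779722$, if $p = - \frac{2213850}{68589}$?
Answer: $\frac{40667051930}{22863} \approx 1.7787 \cdot 10^{6}$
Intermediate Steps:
$p = - \frac{737950}{22863}$ ($p = \left(-2213850\right) \frac{1}{68589} = - \frac{737950}{22863} \approx -32.277$)
$\left(p + A{\left(-1250,G \right)}\right) + 1779722 = \left(- \frac{737950}{22863} - 962\right) + 1779722 = - \frac{22732156}{22863} + 1779722 = \frac{40667051930}{22863}$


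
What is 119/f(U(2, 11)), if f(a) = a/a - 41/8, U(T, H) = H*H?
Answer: -952/33 ≈ -28.848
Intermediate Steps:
U(T, H) = H²
f(a) = -33/8 (f(a) = 1 - 41*⅛ = 1 - 41/8 = -33/8)
119/f(U(2, 11)) = 119/(-33/8) = 119*(-8/33) = -952/33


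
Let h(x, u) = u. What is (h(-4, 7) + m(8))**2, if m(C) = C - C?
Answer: 49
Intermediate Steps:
m(C) = 0
(h(-4, 7) + m(8))**2 = (7 + 0)**2 = 7**2 = 49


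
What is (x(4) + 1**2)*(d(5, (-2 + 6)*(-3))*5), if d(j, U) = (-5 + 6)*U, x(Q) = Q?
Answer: -300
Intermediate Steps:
d(j, U) = U (d(j, U) = 1*U = U)
(x(4) + 1**2)*(d(5, (-2 + 6)*(-3))*5) = (4 + 1**2)*(((-2 + 6)*(-3))*5) = (4 + 1)*((4*(-3))*5) = 5*(-12*5) = 5*(-60) = -300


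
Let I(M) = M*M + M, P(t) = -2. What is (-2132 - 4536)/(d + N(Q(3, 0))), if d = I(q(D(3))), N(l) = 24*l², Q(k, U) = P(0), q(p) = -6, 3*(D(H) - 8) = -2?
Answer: -3334/63 ≈ -52.921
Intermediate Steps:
D(H) = 22/3 (D(H) = 8 + (⅓)*(-2) = 8 - ⅔ = 22/3)
Q(k, U) = -2
I(M) = M + M² (I(M) = M² + M = M + M²)
d = 30 (d = -6*(1 - 6) = -6*(-5) = 30)
(-2132 - 4536)/(d + N(Q(3, 0))) = (-2132 - 4536)/(30 + 24*(-2)²) = -6668/(30 + 24*4) = -6668/(30 + 96) = -6668/126 = -6668*1/126 = -3334/63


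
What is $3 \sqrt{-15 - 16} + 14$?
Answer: $14 + 3 i \sqrt{31} \approx 14.0 + 16.703 i$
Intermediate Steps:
$3 \sqrt{-15 - 16} + 14 = 3 \sqrt{-31} + 14 = 3 i \sqrt{31} + 14 = 14 + 3 i \sqrt{31}$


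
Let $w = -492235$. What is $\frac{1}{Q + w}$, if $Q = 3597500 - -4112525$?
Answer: $\frac{1}{7217790} \approx 1.3855 \cdot 10^{-7}$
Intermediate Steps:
$Q = 7710025$ ($Q = 3597500 + 4112525 = 7710025$)
$\frac{1}{Q + w} = \frac{1}{7710025 - 492235} = \frac{1}{7217790}$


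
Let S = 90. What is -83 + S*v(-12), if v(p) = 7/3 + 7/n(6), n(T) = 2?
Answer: 442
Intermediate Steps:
v(p) = 35/6 (v(p) = 7/3 + 7/2 = 35/6)
-83 + S*v(-12) = -83 + 90*(35/6) = -83 + 525 = 442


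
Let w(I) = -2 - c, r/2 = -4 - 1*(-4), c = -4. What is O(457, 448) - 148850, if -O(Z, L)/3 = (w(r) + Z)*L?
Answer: -765746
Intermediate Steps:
r = 0 (r = 2*(-4 - 1*(-4)) = 2*(-4 + 4) = 2*0 = 0)
w(I) = 2 (w(I) = -2 - 1*(-4) = -2 + 4 = 2)
O(Z, L) = -3*L*(2 + Z) (O(Z, L) = -3*(2 + Z)*L = -3*L*(2 + Z))
O(457, 448) - 148850 = -3*448*(2 + 457) - 148850 = -3*448*459 - 148850 = -616896 - 148850 = -765746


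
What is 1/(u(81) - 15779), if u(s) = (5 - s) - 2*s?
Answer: -1/16017 ≈ -6.2434e-5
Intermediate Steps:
u(s) = 5 - 3*s
1/(u(81) - 15779) = 1/((5 - 3*81) - 15779) = 1/((5 - 243) - 15779) = 1/(-238 - 15779) = 1/(-16017) = -1/16017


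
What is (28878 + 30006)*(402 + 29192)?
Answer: 1742613096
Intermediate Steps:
(28878 + 30006)*(402 + 29192) = 58884*29594 = 1742613096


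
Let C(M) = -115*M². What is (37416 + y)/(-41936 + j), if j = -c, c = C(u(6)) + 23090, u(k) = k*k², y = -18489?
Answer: 18927/5300414 ≈ 0.0035709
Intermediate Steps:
u(k) = k³
c = -5342350 (c = -115*(6³)² + 23090 = -115*216² + 23090 = -115*46656 + 23090 = -5365440 + 23090 = -5342350)
j = 5342350 (j = -1*(-5342350) = 5342350)
(37416 + y)/(-41936 + j) = (37416 - 18489)/(-41936 + 5342350) = 18927/5300414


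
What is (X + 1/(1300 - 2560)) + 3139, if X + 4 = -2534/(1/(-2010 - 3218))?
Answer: 16696117619/1260 ≈ 1.3251e+7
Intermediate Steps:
X = 13247748 (X = -4 - 2534/(1/(-2010 - 3218)) = -4 - 2534/(1/(-5228)) = -4 - 2534/(-1/5228) = -4 - 2534*(-5228) = -4 + 13247752 = 13247748)
(X + 1/(1300 - 2560)) + 3139 = (13247748 + 1/(1300 - 2560)) + 3139 = (13247748 + 1/(-1260)) + 3139 = (13247748 - 1/1260) + 3139 = 16692162479/1260 + 3139 = 16696117619/1260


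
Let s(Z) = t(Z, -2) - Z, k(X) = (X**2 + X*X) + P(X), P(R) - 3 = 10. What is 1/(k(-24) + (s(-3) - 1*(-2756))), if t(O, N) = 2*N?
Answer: 1/3920 ≈ 0.00025510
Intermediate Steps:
P(R) = 13 (P(R) = 3 + 10 = 13)
k(X) = 13 + 2*X**2 (k(X) = (X**2 + X*X) + 13 = (X**2 + X**2) + 13 = 2*X**2 + 13 = 13 + 2*X**2)
s(Z) = -4 - Z (s(Z) = 2*(-2) - Z = -4 - Z)
1/(k(-24) + (s(-3) - 1*(-2756))) = 1/((13 + 2*(-24)**2) + ((-4 - 1*(-3)) - 1*(-2756))) = 1/((13 + 2*576) + ((-4 + 3) + 2756)) = 1/((13 + 1152) + (-1 + 2756)) = 1/(1165 + 2755) = 1/3920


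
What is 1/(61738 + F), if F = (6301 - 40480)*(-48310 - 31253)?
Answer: 1/2719445515 ≈ 3.6772e-10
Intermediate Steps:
F = 2719383777 (F = -34179*(-79563) = 2719383777)
1/(61738 + F) = 1/(61738 + 2719383777) = 1/2719445515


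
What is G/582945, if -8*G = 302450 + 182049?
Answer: -484499/4663560 ≈ -0.10389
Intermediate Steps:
G = -484499/8 (G = -(302450 + 182049)/8 = -⅛*484499 = -484499/8 ≈ -60562.)
G/582945 = -484499/8/582945 = -484499/8*1/582945 = -484499/4663560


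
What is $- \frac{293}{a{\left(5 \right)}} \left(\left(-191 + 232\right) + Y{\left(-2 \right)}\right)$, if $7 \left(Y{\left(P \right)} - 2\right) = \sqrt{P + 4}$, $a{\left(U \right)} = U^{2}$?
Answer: $- \frac{12599}{25} - \frac{293 \sqrt{2}}{175} \approx -506.33$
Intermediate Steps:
$Y{\left(P \right)} = 2 + \frac{\sqrt{4 + P}}{7}$ ($Y{\left(P \right)} = 2 + \frac{\sqrt{P + 4}}{7} = 2 + \frac{\sqrt{4 + P}}{7}$)
$- \frac{293}{a{\left(5 \right)}} \left(\left(-191 + 232\right) + Y{\left(-2 \right)}\right) = - \frac{293}{5^{2}} \left(\left(-191 + 232\right) + \left(2 + \frac{\sqrt{4 - 2}}{7}\right)\right) = - \frac{293}{25} \left(41 + \left(2 + \frac{\sqrt{2}}{7}\right)\right) = \left(-293\right) \frac{1}{25} \left(43 + \frac{\sqrt{2}}{7}\right) = - \frac{293 \left(43 + \frac{\sqrt{2}}{7}\right)}{25} = - \frac{12599}{25} - \frac{293 \sqrt{2}}{175}$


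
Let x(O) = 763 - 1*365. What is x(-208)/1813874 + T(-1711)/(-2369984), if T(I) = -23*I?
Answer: -35219064945/2149426179008 ≈ -0.016385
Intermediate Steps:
x(O) = 398 (x(O) = 763 - 365 = 398)
x(-208)/1813874 + T(-1711)/(-2369984) = 398/1813874 - 23*(-1711)/(-2369984) = 398*(1/1813874) + 39353*(-1/2369984) = 199/906937 - 39353/2369984 = -35219064945/2149426179008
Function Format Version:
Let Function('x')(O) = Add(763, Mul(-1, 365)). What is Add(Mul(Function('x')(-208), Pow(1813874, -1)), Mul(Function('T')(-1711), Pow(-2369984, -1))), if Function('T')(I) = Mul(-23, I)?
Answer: Rational(-35219064945, 2149426179008) ≈ -0.016385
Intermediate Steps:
Function('x')(O) = 398 (Function('x')(O) = Add(763, -365) = 398)
Add(Mul(Function('x')(-208), Pow(1813874, -1)), Mul(Function('T')(-1711), Pow(-2369984, -1))) = Add(Mul(398, Pow(1813874, -1)), Mul(Mul(-23, -1711), Pow(-2369984, -1))) = Add(Mul(398, Rational(1, 1813874)), Mul(39353, Rational(-1, 2369984))) = Add(Rational(199, 906937), Rational(-39353, 2369984)) = Rational(-35219064945, 2149426179008)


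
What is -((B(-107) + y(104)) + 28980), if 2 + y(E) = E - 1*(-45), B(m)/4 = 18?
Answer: -29199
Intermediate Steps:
B(m) = 72 (B(m) = 4*18 = 72)
y(E) = 43 + E (y(E) = -2 + (E - 1*(-45)) = -2 + (E + 45) = -2 + (45 + E) = 43 + E)
-((B(-107) + y(104)) + 28980) = -((72 + (43 + 104)) + 28980) = -((72 + 147) + 28980) = -(219 + 28980) = -1*29199 = -29199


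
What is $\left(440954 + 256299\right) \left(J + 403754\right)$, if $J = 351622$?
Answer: $526688182128$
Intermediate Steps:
$\left(440954 + 256299\right) \left(J + 403754\right) = \left(440954 + 256299\right) \left(351622 + 403754\right) = 697253 \cdot 755376 = 526688182128$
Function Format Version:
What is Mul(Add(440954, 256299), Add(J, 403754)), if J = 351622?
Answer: 526688182128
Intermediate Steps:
Mul(Add(440954, 256299), Add(J, 403754)) = Mul(Add(440954, 256299), Add(351622, 403754)) = Mul(697253, 755376) = 526688182128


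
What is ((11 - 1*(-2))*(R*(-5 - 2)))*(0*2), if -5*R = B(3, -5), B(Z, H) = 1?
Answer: 0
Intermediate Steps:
R = -⅕ (R = -⅕*1 = -⅕ ≈ -0.20000)
((11 - 1*(-2))*(R*(-5 - 2)))*(0*2) = ((11 - 1*(-2))*(-(-5 - 2)/5))*(0*2) = ((11 + 2)*(-⅕*(-7)))*0 = (13*(7/5))*0 = (91/5)*0 = 0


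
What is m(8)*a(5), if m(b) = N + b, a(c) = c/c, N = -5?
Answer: 3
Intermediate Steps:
a(c) = 1
m(b) = -5 + b
m(8)*a(5) = (-5 + 8)*1 = 3*1 = 3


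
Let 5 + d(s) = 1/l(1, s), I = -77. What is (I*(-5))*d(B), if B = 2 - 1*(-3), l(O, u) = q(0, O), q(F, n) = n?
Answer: -1540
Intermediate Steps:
l(O, u) = O
B = 5 (B = 2 + 3 = 5)
d(s) = -4 (d(s) = -5 + 1/1 = -5 + 1 = -4)
(I*(-5))*d(B) = -77*(-5)*(-4) = 385*(-4) = -1540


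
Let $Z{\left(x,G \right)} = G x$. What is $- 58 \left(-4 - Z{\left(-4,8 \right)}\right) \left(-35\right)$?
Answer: $56840$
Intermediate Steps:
$- 58 \left(-4 - Z{\left(-4,8 \right)}\right) \left(-35\right) = - 58 \left(-4 - 8 \left(-4\right)\right) \left(-35\right) = - 58 \left(-4 - -32\right) \left(-35\right) = - 58 \left(-4 + 32\right) \left(-35\right) = \left(-58\right) 28 \left(-35\right) = \left(-1624\right) \left(-35\right) = 56840$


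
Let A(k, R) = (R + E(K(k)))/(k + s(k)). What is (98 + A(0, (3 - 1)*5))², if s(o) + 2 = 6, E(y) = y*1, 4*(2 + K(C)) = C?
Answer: 10000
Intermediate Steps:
K(C) = -2 + C/4
E(y) = y
s(o) = 4 (s(o) = -2 + 6 = 4)
A(k, R) = (-2 + R + k/4)/(4 + k) (A(k, R) = (R + (-2 + k/4))/(k + 4) = (-2 + R + k/4)/(4 + k))
(98 + A(0, (3 - 1)*5))² = (98 + (-2 + (3 - 1)*5 + (¼)*0)/(4 + 0))² = (98 + (-2 + 2*5 + 0)/4)² = (98 + (-2 + 10 + 0)/4)² = (98 + (¼)*8)² = (98 + 2)² = 100² = 10000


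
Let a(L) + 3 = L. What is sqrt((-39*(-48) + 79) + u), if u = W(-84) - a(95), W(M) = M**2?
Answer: sqrt(8915) ≈ 94.419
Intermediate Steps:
a(L) = -3 + L
u = 6964 (u = (-84)**2 - (-3 + 95) = 7056 - 1*92 = 7056 - 92 = 6964)
sqrt((-39*(-48) + 79) + u) = sqrt((-39*(-48) + 79) + 6964) = sqrt((1872 + 79) + 6964) = sqrt(1951 + 6964) = sqrt(8915)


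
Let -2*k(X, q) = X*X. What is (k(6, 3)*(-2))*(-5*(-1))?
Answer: 180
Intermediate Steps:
k(X, q) = -X²/2 (k(X, q) = -X*X/2 = -X²/2)
(k(6, 3)*(-2))*(-5*(-1)) = (-½*6²*(-2))*(-5*(-1)) = (-½*36*(-2))*5 = -18*(-2)*5 = 36*5 = 180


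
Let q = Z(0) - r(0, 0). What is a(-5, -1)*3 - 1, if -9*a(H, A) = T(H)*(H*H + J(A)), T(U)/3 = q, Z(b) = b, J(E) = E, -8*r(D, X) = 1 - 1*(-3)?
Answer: -13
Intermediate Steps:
r(D, X) = -½ (r(D, X) = -(1 - 1*(-3))/8 = -(1 + 3)/8 = -⅛*4 = -½)
q = ½ (q = 0 - 1*(-½) = 0 + ½ = ½ ≈ 0.50000)
T(U) = 3/2 (T(U) = 3*(½) = 3/2)
a(H, A) = -A/6 - H²/6 (a(H, A) = -(H*H + A)/6 = -(H² + A)/6 = -(A + H²)/6 = -(3*A/2 + 3*H²/2)/9 = -A/6 - H²/6)
a(-5, -1)*3 - 1 = (-⅙*(-1) - ⅙*(-5)²)*3 - 1 = (⅙ - ⅙*25)*3 - 1 = (⅙ - 25/6)*3 - 1 = -4*3 - 1 = -12 - 1 = -13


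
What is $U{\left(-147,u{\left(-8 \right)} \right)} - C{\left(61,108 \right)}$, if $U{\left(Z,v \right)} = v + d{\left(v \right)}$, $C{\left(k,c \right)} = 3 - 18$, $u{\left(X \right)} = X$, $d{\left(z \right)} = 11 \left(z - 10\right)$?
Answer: $-191$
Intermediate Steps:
$d{\left(z \right)} = -110 + 11 z$ ($d{\left(z \right)} = 11 \left(-10 + z\right) = -110 + 11 z$)
$C{\left(k,c \right)} = -15$ ($C{\left(k,c \right)} = 3 - 18 = -15$)
$U{\left(Z,v \right)} = -110 + 12 v$ ($U{\left(Z,v \right)} = v + \left(-110 + 11 v\right) = -110 + 12 v$)
$U{\left(-147,u{\left(-8 \right)} \right)} - C{\left(61,108 \right)} = \left(-110 + 12 \left(-8\right)\right) - -15 = \left(-110 - 96\right) + 15 = -206 + 15 = -191$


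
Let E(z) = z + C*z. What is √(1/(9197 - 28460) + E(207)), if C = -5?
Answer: I*√307240323195/19263 ≈ 28.775*I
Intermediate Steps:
E(z) = -4*z (E(z) = z - 5*z = -4*z)
√(1/(9197 - 28460) + E(207)) = √(1/(9197 - 28460) - 4*207) = √(1/(-19263) - 828) = √(-1/19263 - 828) = √(-15949765/19263) = I*√307240323195/19263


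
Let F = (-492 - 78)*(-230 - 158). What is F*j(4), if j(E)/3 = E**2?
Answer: 10615680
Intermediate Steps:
j(E) = 3*E**2
F = 221160 (F = -570*(-388) = 221160)
F*j(4) = 221160*(3*4**2) = 221160*(3*16) = 221160*48 = 10615680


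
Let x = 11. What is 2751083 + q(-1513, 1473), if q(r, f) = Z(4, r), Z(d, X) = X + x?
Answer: 2749581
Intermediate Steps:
Z(d, X) = 11 + X (Z(d, X) = X + 11 = 11 + X)
q(r, f) = 11 + r
2751083 + q(-1513, 1473) = 2751083 + (11 - 1513) = 2751083 - 1502 = 2749581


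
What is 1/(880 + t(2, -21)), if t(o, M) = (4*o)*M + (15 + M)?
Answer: 1/706 ≈ 0.0014164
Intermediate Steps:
t(o, M) = 15 + M + 4*M*o (t(o, M) = 4*M*o + (15 + M) = 15 + M + 4*M*o)
1/(880 + t(2, -21)) = 1/(880 + (15 - 21 + 4*(-21)*2)) = 1/(880 + (15 - 21 - 168)) = 1/(880 - 174) = 1/706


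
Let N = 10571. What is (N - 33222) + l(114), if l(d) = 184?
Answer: -22467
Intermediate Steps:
(N - 33222) + l(114) = (10571 - 33222) + 184 = -22651 + 184 = -22467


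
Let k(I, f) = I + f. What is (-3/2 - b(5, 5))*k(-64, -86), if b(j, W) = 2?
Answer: 525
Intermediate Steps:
(-3/2 - b(5, 5))*k(-64, -86) = (-3/2 - 1*2)*(-64 - 86) = (-3*1/2 - 2)*(-150) = (-3/2 - 2)*(-150) = -7/2*(-150) = 525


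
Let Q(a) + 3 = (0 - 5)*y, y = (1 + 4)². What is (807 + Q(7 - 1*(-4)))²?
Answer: 461041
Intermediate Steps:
y = 25 (y = 5² = 25)
Q(a) = -128 (Q(a) = -3 + (0 - 5)*25 = -3 - 5*25 = -3 - 125 = -128)
(807 + Q(7 - 1*(-4)))² = (807 - 128)² = 679² = 461041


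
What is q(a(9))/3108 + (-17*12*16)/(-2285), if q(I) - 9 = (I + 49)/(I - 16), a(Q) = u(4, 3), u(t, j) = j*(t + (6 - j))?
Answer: 10197067/7101780 ≈ 1.4358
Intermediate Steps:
u(t, j) = j*(6 + t - j)
a(Q) = 21 (a(Q) = 3*(6 + 4 - 1*3) = 3*(6 + 4 - 3) = 3*7 = 21)
q(I) = 9 + (49 + I)/(-16 + I) (q(I) = 9 + (I + 49)/(I - 16) = 9 + (49 + I)/(-16 + I))
q(a(9))/3108 + (-17*12*16)/(-2285) = (5*(-19 + 2*21)/(-16 + 21))/3108 + (-17*12*16)/(-2285) = (5*(-19 + 42)/5)*(1/3108) - 204*16*(-1/2285) = (5*(⅕)*23)*(1/3108) - 3264*(-1/2285) = 23*(1/3108) + 3264/2285 = 23/3108 + 3264/2285 = 10197067/7101780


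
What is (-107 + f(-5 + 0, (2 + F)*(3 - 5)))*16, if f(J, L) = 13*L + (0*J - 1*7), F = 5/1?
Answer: -4736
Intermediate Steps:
F = 5 (F = 5*1 = 5)
f(J, L) = -7 + 13*L (f(J, L) = 13*L + (0 - 7) = 13*L - 7 = -7 + 13*L)
(-107 + f(-5 + 0, (2 + F)*(3 - 5)))*16 = (-107 + (-7 + 13*((2 + 5)*(3 - 5))))*16 = (-107 + (-7 + 13*(7*(-2))))*16 = (-107 + (-7 + 13*(-14)))*16 = (-107 + (-7 - 182))*16 = (-107 - 189)*16 = -296*16 = -4736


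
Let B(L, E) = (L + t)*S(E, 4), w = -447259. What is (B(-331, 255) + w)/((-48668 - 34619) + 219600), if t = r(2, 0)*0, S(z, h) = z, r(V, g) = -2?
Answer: -531664/136313 ≈ -3.9003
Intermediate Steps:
t = 0 (t = -2*0 = 0)
B(L, E) = E*L (B(L, E) = (L + 0)*E = L*E = E*L)
(B(-331, 255) + w)/((-48668 - 34619) + 219600) = (255*(-331) - 447259)/((-48668 - 34619) + 219600) = (-84405 - 447259)/(-83287 + 219600) = -531664/136313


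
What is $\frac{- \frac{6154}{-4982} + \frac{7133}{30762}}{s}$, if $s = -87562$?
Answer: $- \frac{112422977}{6709713369804} \approx -1.6755 \cdot 10^{-5}$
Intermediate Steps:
$\frac{- \frac{6154}{-4982} + \frac{7133}{30762}}{s} = \frac{- \frac{6154}{-4982} + \frac{7133}{30762}}{-87562} = \left(\left(-6154\right) \left(- \frac{1}{4982}\right) + 7133 \cdot \frac{1}{30762}\right) \left(- \frac{1}{87562}\right) = \left(\frac{3077}{2491} + \frac{7133}{30762}\right) \left(- \frac{1}{87562}\right) = \frac{112422977}{76628142} \left(- \frac{1}{87562}\right) = - \frac{112422977}{6709713369804}$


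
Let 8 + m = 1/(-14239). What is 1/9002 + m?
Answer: -1025430587/128179478 ≈ -8.0000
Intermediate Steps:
m = -113913/14239 (m = -8 + 1/(-14239) = -8 - 1/14239 = -113913/14239 ≈ -8.0001)
1/9002 + m = 1/9002 - 113913/14239 = -1025430587/128179478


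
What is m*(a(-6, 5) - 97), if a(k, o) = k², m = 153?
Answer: -9333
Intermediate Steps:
m*(a(-6, 5) - 97) = 153*((-6)² - 97) = 153*(36 - 97) = 153*(-61) = -9333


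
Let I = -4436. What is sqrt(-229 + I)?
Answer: I*sqrt(4665) ≈ 68.301*I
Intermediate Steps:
sqrt(-229 + I) = sqrt(-229 - 4436) = sqrt(-4665) = I*sqrt(4665)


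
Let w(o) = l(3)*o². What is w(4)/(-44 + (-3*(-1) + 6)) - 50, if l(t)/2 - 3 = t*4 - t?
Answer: -2134/35 ≈ -60.971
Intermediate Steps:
l(t) = 6 + 6*t (l(t) = 6 + 2*(t*4 - t) = 6 + 2*(4*t - t) = 6 + 2*(3*t) = 6 + 6*t)
w(o) = 24*o² (w(o) = (6 + 6*3)*o² = (6 + 18)*o² = 24*o²)
w(4)/(-44 + (-3*(-1) + 6)) - 50 = (24*4²)/(-44 + (-3*(-1) + 6)) - 50 = (24*16)/(-44 + (3 + 6)) - 50 = 384/(-44 + 9) - 50 = 384/(-35) - 50 = 384*(-1/35) - 50 = -384/35 - 50 = -2134/35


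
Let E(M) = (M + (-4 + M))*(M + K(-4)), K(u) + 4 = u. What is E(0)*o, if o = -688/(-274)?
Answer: 11008/137 ≈ 80.350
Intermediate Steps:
K(u) = -4 + u
E(M) = (-8 + M)*(-4 + 2*M) (E(M) = (M + (-4 + M))*(M + (-4 - 4)) = (-4 + 2*M)*(M - 8) = (-4 + 2*M)*(-8 + M) = (-8 + M)*(-4 + 2*M))
o = 344/137 (o = -688*(-1/274) = 344/137 ≈ 2.5109)
E(0)*o = (32 - 20*0 + 2*0²)*(344/137) = (32 + 0 + 2*0)*(344/137) = (32 + 0 + 0)*(344/137) = 32*(344/137) = 11008/137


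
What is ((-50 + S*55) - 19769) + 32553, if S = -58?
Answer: 9544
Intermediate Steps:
((-50 + S*55) - 19769) + 32553 = ((-50 - 58*55) - 19769) + 32553 = ((-50 - 3190) - 19769) + 32553 = (-3240 - 19769) + 32553 = -23009 + 32553 = 9544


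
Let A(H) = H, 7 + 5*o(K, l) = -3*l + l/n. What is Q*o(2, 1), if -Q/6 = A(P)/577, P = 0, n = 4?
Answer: 0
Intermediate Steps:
o(K, l) = -7/5 - 11*l/20 (o(K, l) = -7/5 + (-3*l + l/4)/5 = -7/5 + (-11*l/4)/5 = -7/5 - 11*l/20)
Q = 0 (Q = -0/577 = -6*0 = 0)
Q*o(2, 1) = 0*(-7/5 - 11/20*1) = 0*(-7/5 - 11/20) = 0*(-39/20) = 0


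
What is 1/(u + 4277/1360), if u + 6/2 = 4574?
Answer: 1360/6220837 ≈ 0.00021862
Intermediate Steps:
u = 4571 (u = -3 + 4574 = 4571)
1/(u + 4277/1360) = 1/(4571 + 4277/1360) = 1/(6220837/1360) = 1360/6220837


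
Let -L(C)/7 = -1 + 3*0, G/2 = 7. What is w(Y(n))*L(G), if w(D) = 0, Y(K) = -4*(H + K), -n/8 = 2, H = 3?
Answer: 0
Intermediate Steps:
n = -16 (n = -8*2 = -16)
Y(K) = -12 - 4*K (Y(K) = -4*(3 + K) = -12 - 4*K)
G = 14 (G = 2*7 = 14)
L(C) = 7 (L(C) = -7*(-1 + 3*0) = -7*(-1 + 0) = -7*(-1) = 7)
w(Y(n))*L(G) = 0*7 = 0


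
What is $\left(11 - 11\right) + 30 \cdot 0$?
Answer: $0$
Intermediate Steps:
$\left(11 - 11\right) + 30 \cdot 0 = \left(11 - 11\right) + 0 = 0 + 0 = 0$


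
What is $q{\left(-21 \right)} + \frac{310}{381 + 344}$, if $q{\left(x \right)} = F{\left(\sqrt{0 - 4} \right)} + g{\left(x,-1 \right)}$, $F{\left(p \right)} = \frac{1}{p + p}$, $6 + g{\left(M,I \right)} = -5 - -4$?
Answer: $- \frac{953}{145} - \frac{i}{4} \approx -6.5724 - 0.25 i$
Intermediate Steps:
$g{\left(M,I \right)} = -7$ ($g{\left(M,I \right)} = -6 - 1 = -7$)
$F{\left(p \right)} = \frac{1}{2 p}$
$q{\left(x \right)} = -7 - \frac{i}{4}$ ($q{\left(x \right)} = \frac{1}{2 \sqrt{0 - 4}} - 7 = \frac{1}{2 \sqrt{-4}} - 7 = \frac{1}{2 \cdot 2 i} - 7 = \frac{\left(- \frac{1}{2}\right) i}{2} - 7 = - \frac{i}{4} - 7 = -7 - \frac{i}{4}$)
$q{\left(-21 \right)} + \frac{310}{381 + 344} = \left(-7 - \frac{i}{4}\right) + \frac{310}{381 + 344} = \left(-7 - \frac{i}{4}\right) + \frac{310}{725} = \left(-7 - \frac{i}{4}\right) + 310 \cdot \frac{1}{725} = \left(-7 - \frac{i}{4}\right) + \frac{62}{145} = - \frac{953}{145} - \frac{i}{4}$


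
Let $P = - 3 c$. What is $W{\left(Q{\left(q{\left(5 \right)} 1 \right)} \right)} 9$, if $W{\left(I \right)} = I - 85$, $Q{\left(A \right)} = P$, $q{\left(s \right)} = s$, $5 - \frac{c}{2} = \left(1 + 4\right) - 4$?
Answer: $-981$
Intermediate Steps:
$c = 8$ ($c = 10 - 2 \left(\left(1 + 4\right) - 4\right) = 10 - 2 \left(5 - 4\right) = 10 - 2 = 8$)
$P = -24$ ($P = \left(-3\right) 8 = -24$)
$Q{\left(A \right)} = -24$
$W{\left(I \right)} = -85 + I$
$W{\left(Q{\left(q{\left(5 \right)} 1 \right)} \right)} 9 = \left(-85 - 24\right) 9 = \left(-109\right) 9 = -981$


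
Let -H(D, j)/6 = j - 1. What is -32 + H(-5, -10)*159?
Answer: 10462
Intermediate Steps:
H(D, j) = 6 - 6*j (H(D, j) = -6*(j - 1) = -6*(-1 + j) = 6 - 6*j)
-32 + H(-5, -10)*159 = -32 + (6 - 6*(-10))*159 = -32 + (6 + 60)*159 = -32 + 66*159 = -32 + 10494 = 10462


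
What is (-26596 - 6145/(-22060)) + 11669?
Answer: -65856695/4412 ≈ -14927.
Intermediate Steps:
(-26596 - 6145/(-22060)) + 11669 = (-26596 - 6145*(-1/22060)) + 11669 = (-26596 + 1229/4412) + 11669 = -117340323/4412 + 11669 = -65856695/4412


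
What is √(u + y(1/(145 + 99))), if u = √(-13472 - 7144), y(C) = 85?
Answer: √(85 + 2*I*√5154) ≈ 11.222 + 6.3975*I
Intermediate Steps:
u = 2*I*√5154 (u = √(-20616) = 2*I*√5154 ≈ 143.58*I)
√(u + y(1/(145 + 99))) = √(2*I*√5154 + 85) = √(85 + 2*I*√5154)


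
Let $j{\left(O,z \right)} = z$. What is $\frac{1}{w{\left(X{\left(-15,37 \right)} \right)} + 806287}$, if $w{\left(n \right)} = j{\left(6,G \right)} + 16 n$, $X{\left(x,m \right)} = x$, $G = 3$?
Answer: $\frac{1}{806050} \approx 1.2406 \cdot 10^{-6}$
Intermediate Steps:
$w{\left(n \right)} = 3 + 16 n$
$\frac{1}{w{\left(X{\left(-15,37 \right)} \right)} + 806287} = \frac{1}{\left(3 + 16 \left(-15\right)\right) + 806287} = \frac{1}{\left(3 - 240\right) + 806287} = \frac{1}{-237 + 806287} = \frac{1}{806050}$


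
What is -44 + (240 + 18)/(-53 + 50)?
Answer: -130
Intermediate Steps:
-44 + (240 + 18)/(-53 + 50) = -44 + 258/(-3) = -44 + 258*(-⅓) = -44 - 86 = -130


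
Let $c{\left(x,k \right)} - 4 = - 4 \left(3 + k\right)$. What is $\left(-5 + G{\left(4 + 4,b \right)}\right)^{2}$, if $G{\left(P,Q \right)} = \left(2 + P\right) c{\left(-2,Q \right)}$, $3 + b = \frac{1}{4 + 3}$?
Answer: $\frac{42025}{49} \approx 857.65$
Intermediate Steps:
$b = - \frac{20}{7}$ ($b = -3 + \frac{1}{4 + 3} = -3 + \frac{1}{7} = - \frac{20}{7} \approx -2.8571$)
$c{\left(x,k \right)} = -8 - 4 k$ ($c{\left(x,k \right)} = 4 - 4 \left(3 + k\right) = 4 - \left(12 + 4 k\right) = -8 - 4 k$)
$G{\left(P,Q \right)} = \left(-8 - 4 Q\right) \left(2 + P\right)$ ($G{\left(P,Q \right)} = \left(2 + P\right) \left(-8 - 4 Q\right) = \left(-8 - 4 Q\right) \left(2 + P\right)$)
$\left(-5 + G{\left(4 + 4,b \right)}\right)^{2} = \left(-5 - 4 \left(2 + \left(4 + 4\right)\right) \left(2 - \frac{20}{7}\right)\right)^{2} = \left(-5 - 4 \left(2 + 8\right) \left(- \frac{6}{7}\right)\right)^{2} = \left(-5 - 40 \left(- \frac{6}{7}\right)\right)^{2} = \left(-5 + \frac{240}{7}\right)^{2} = \left(\frac{205}{7}\right)^{2} = \frac{42025}{49}$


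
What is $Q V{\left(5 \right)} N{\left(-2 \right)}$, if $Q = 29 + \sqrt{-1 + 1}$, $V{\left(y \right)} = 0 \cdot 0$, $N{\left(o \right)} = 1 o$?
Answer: $0$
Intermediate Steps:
$N{\left(o \right)} = o$
$V{\left(y \right)} = 0$
$Q = 29$ ($Q = 29 + \sqrt{0} = 29 + 0 = 29$)
$Q V{\left(5 \right)} N{\left(-2 \right)} = 29 \cdot 0 \left(-2\right) = 0 \left(-2\right) = 0$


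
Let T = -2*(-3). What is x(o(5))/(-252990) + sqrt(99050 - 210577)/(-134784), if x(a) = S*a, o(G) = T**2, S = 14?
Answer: -28/14055 - I*sqrt(111527)/134784 ≈ -0.0019922 - 0.0024777*I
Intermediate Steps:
T = 6
o(G) = 36 (o(G) = 6**2 = 36)
x(a) = 14*a
x(o(5))/(-252990) + sqrt(99050 - 210577)/(-134784) = (14*36)/(-252990) + sqrt(99050 - 210577)/(-134784) = 504*(-1/252990) + sqrt(-111527)*(-1/134784) = -28/14055 + (I*sqrt(111527))*(-1/134784) = -28/14055 - I*sqrt(111527)/134784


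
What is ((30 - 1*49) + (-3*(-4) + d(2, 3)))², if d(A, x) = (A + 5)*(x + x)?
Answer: 1225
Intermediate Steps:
d(A, x) = 2*x*(5 + A) (d(A, x) = (5 + A)*(2*x) = 2*x*(5 + A))
((30 - 1*49) + (-3*(-4) + d(2, 3)))² = ((30 - 1*49) + (-3*(-4) + 2*3*(5 + 2)))² = ((30 - 49) + (12 + 2*3*7))² = (-19 + (12 + 42))² = (-19 + 54)² = 35² = 1225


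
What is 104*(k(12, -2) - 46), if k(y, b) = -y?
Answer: -6032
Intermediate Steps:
104*(k(12, -2) - 46) = 104*(-1*12 - 46) = 104*(-12 - 46) = 104*(-58) = -6032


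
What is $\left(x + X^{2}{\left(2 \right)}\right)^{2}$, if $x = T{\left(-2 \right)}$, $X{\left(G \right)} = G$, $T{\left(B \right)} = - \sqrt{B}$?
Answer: $\left(4 - i \sqrt{2}\right)^{2} \approx 14.0 - 11.314 i$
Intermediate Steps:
$x = - i \sqrt{2}$ ($x = - \sqrt{-2} = - i \sqrt{2} \approx - 1.4142 i$)
$\left(x + X^{2}{\left(2 \right)}\right)^{2} = \left(- i \sqrt{2} + 2^{2}\right)^{2} = \left(- i \sqrt{2} + 4\right)^{2} = \left(4 - i \sqrt{2}\right)^{2}$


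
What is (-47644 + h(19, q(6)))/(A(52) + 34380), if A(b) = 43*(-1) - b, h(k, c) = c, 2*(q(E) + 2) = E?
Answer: -47643/34285 ≈ -1.3896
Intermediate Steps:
q(E) = -2 + E/2
A(b) = -43 - b
(-47644 + h(19, q(6)))/(A(52) + 34380) = (-47644 + (-2 + (1/2)*6))/((-43 - 1*52) + 34380) = (-47644 + (-2 + 3))/((-43 - 52) + 34380) = (-47644 + 1)/(-95 + 34380) = -47643/34285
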